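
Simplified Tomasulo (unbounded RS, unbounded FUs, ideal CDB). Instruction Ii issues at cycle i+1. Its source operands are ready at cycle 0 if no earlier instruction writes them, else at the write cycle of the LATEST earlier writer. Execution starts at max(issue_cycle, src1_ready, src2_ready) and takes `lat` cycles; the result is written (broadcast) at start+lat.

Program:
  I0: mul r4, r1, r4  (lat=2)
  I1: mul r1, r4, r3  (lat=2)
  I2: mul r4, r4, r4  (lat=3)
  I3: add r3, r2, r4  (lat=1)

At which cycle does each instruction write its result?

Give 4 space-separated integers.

I0 mul r4: issue@1 deps=(None,None) exec_start@1 write@3
I1 mul r1: issue@2 deps=(0,None) exec_start@3 write@5
I2 mul r4: issue@3 deps=(0,0) exec_start@3 write@6
I3 add r3: issue@4 deps=(None,2) exec_start@6 write@7

Answer: 3 5 6 7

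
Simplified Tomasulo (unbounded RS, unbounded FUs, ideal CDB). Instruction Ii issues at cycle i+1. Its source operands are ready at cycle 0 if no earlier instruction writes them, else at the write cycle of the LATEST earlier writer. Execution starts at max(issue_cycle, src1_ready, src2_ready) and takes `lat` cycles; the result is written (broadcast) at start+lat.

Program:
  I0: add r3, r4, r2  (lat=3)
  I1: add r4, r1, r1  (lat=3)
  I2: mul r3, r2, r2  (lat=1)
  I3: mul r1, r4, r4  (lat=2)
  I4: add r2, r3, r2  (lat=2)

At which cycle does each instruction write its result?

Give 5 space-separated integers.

Answer: 4 5 4 7 7

Derivation:
I0 add r3: issue@1 deps=(None,None) exec_start@1 write@4
I1 add r4: issue@2 deps=(None,None) exec_start@2 write@5
I2 mul r3: issue@3 deps=(None,None) exec_start@3 write@4
I3 mul r1: issue@4 deps=(1,1) exec_start@5 write@7
I4 add r2: issue@5 deps=(2,None) exec_start@5 write@7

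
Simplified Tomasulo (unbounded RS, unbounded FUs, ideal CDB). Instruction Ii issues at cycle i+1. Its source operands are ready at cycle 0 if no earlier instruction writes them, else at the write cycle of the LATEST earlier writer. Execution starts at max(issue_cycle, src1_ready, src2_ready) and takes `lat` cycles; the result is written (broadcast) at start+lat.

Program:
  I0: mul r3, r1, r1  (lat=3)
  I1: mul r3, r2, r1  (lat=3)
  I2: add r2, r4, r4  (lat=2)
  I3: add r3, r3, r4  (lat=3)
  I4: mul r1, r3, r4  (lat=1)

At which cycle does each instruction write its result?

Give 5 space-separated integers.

Answer: 4 5 5 8 9

Derivation:
I0 mul r3: issue@1 deps=(None,None) exec_start@1 write@4
I1 mul r3: issue@2 deps=(None,None) exec_start@2 write@5
I2 add r2: issue@3 deps=(None,None) exec_start@3 write@5
I3 add r3: issue@4 deps=(1,None) exec_start@5 write@8
I4 mul r1: issue@5 deps=(3,None) exec_start@8 write@9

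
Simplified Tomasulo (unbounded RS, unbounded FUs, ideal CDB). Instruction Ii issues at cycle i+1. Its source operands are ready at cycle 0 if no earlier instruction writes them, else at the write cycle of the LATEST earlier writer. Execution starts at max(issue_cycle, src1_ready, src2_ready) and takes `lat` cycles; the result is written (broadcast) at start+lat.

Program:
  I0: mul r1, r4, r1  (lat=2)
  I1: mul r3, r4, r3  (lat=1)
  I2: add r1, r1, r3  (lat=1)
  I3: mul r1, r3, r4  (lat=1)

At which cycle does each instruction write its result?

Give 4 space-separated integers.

I0 mul r1: issue@1 deps=(None,None) exec_start@1 write@3
I1 mul r3: issue@2 deps=(None,None) exec_start@2 write@3
I2 add r1: issue@3 deps=(0,1) exec_start@3 write@4
I3 mul r1: issue@4 deps=(1,None) exec_start@4 write@5

Answer: 3 3 4 5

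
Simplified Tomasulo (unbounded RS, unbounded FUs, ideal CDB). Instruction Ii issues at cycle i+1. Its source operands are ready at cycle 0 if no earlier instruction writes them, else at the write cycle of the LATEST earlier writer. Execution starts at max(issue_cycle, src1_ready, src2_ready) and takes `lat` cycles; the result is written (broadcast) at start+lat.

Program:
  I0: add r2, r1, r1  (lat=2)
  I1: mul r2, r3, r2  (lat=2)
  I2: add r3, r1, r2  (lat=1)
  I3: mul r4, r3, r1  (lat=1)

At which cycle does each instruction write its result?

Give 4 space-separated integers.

I0 add r2: issue@1 deps=(None,None) exec_start@1 write@3
I1 mul r2: issue@2 deps=(None,0) exec_start@3 write@5
I2 add r3: issue@3 deps=(None,1) exec_start@5 write@6
I3 mul r4: issue@4 deps=(2,None) exec_start@6 write@7

Answer: 3 5 6 7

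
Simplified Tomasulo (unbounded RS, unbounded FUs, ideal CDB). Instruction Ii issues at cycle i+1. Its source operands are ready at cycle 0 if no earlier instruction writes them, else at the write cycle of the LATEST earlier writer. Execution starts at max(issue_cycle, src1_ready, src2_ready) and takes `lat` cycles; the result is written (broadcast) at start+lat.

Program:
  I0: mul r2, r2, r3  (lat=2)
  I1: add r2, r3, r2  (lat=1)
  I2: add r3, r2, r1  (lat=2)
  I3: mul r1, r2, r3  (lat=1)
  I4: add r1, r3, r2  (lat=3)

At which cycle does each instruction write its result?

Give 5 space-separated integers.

I0 mul r2: issue@1 deps=(None,None) exec_start@1 write@3
I1 add r2: issue@2 deps=(None,0) exec_start@3 write@4
I2 add r3: issue@3 deps=(1,None) exec_start@4 write@6
I3 mul r1: issue@4 deps=(1,2) exec_start@6 write@7
I4 add r1: issue@5 deps=(2,1) exec_start@6 write@9

Answer: 3 4 6 7 9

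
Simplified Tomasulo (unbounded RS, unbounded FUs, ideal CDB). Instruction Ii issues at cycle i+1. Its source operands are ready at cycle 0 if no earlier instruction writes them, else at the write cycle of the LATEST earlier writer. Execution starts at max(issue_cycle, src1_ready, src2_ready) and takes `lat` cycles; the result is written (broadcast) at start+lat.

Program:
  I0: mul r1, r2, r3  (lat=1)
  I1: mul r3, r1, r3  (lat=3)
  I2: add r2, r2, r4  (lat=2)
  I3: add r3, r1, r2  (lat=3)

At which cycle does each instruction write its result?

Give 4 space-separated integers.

I0 mul r1: issue@1 deps=(None,None) exec_start@1 write@2
I1 mul r3: issue@2 deps=(0,None) exec_start@2 write@5
I2 add r2: issue@3 deps=(None,None) exec_start@3 write@5
I3 add r3: issue@4 deps=(0,2) exec_start@5 write@8

Answer: 2 5 5 8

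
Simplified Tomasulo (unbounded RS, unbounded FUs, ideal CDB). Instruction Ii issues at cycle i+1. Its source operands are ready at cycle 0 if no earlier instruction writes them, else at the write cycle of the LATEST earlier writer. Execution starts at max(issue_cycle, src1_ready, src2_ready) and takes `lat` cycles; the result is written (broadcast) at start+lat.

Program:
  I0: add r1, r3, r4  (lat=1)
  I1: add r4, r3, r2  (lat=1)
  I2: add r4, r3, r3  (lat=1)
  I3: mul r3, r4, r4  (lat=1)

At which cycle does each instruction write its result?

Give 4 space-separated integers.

Answer: 2 3 4 5

Derivation:
I0 add r1: issue@1 deps=(None,None) exec_start@1 write@2
I1 add r4: issue@2 deps=(None,None) exec_start@2 write@3
I2 add r4: issue@3 deps=(None,None) exec_start@3 write@4
I3 mul r3: issue@4 deps=(2,2) exec_start@4 write@5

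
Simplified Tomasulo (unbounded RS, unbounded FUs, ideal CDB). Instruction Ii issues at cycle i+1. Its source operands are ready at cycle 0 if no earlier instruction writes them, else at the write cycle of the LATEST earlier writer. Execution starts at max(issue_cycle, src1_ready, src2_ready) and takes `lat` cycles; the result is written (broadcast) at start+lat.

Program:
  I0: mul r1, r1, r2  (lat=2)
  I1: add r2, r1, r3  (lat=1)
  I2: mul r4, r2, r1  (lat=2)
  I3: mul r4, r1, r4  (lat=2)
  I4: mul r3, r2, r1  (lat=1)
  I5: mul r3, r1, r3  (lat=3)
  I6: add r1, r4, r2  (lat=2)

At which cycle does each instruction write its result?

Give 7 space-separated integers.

Answer: 3 4 6 8 6 9 10

Derivation:
I0 mul r1: issue@1 deps=(None,None) exec_start@1 write@3
I1 add r2: issue@2 deps=(0,None) exec_start@3 write@4
I2 mul r4: issue@3 deps=(1,0) exec_start@4 write@6
I3 mul r4: issue@4 deps=(0,2) exec_start@6 write@8
I4 mul r3: issue@5 deps=(1,0) exec_start@5 write@6
I5 mul r3: issue@6 deps=(0,4) exec_start@6 write@9
I6 add r1: issue@7 deps=(3,1) exec_start@8 write@10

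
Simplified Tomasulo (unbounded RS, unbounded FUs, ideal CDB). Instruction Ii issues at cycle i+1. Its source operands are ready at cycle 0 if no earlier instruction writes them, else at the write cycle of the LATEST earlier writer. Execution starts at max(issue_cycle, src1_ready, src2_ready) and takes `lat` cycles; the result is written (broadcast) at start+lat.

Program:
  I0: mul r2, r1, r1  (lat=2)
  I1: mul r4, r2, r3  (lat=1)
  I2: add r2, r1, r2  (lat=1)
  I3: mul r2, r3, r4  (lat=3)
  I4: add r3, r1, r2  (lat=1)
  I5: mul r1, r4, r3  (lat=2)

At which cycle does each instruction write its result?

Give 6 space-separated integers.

Answer: 3 4 4 7 8 10

Derivation:
I0 mul r2: issue@1 deps=(None,None) exec_start@1 write@3
I1 mul r4: issue@2 deps=(0,None) exec_start@3 write@4
I2 add r2: issue@3 deps=(None,0) exec_start@3 write@4
I3 mul r2: issue@4 deps=(None,1) exec_start@4 write@7
I4 add r3: issue@5 deps=(None,3) exec_start@7 write@8
I5 mul r1: issue@6 deps=(1,4) exec_start@8 write@10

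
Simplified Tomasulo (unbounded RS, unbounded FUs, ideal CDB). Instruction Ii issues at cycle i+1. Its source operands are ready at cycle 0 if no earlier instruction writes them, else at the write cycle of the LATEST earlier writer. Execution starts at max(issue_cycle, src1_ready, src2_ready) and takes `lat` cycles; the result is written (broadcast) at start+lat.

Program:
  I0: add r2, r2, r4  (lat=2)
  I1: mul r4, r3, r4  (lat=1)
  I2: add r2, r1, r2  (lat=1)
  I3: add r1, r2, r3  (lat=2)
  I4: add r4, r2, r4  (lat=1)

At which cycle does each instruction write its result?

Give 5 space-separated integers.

I0 add r2: issue@1 deps=(None,None) exec_start@1 write@3
I1 mul r4: issue@2 deps=(None,None) exec_start@2 write@3
I2 add r2: issue@3 deps=(None,0) exec_start@3 write@4
I3 add r1: issue@4 deps=(2,None) exec_start@4 write@6
I4 add r4: issue@5 deps=(2,1) exec_start@5 write@6

Answer: 3 3 4 6 6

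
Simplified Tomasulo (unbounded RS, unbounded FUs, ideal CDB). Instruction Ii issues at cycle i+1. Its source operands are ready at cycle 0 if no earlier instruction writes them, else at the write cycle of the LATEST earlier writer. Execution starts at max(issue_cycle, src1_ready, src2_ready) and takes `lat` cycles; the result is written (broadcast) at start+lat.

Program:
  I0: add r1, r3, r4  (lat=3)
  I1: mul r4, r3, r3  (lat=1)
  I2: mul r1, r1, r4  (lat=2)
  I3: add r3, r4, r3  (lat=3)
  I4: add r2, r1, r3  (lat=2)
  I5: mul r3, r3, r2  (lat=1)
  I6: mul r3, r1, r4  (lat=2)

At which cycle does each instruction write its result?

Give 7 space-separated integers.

I0 add r1: issue@1 deps=(None,None) exec_start@1 write@4
I1 mul r4: issue@2 deps=(None,None) exec_start@2 write@3
I2 mul r1: issue@3 deps=(0,1) exec_start@4 write@6
I3 add r3: issue@4 deps=(1,None) exec_start@4 write@7
I4 add r2: issue@5 deps=(2,3) exec_start@7 write@9
I5 mul r3: issue@6 deps=(3,4) exec_start@9 write@10
I6 mul r3: issue@7 deps=(2,1) exec_start@7 write@9

Answer: 4 3 6 7 9 10 9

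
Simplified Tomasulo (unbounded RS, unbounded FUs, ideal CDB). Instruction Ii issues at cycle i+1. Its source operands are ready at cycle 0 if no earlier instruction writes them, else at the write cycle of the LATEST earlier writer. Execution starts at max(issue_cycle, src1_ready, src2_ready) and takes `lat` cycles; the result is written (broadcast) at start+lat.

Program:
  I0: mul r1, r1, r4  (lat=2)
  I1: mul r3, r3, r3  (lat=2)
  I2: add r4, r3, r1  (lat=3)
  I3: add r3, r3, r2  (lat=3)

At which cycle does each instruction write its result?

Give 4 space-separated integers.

I0 mul r1: issue@1 deps=(None,None) exec_start@1 write@3
I1 mul r3: issue@2 deps=(None,None) exec_start@2 write@4
I2 add r4: issue@3 deps=(1,0) exec_start@4 write@7
I3 add r3: issue@4 deps=(1,None) exec_start@4 write@7

Answer: 3 4 7 7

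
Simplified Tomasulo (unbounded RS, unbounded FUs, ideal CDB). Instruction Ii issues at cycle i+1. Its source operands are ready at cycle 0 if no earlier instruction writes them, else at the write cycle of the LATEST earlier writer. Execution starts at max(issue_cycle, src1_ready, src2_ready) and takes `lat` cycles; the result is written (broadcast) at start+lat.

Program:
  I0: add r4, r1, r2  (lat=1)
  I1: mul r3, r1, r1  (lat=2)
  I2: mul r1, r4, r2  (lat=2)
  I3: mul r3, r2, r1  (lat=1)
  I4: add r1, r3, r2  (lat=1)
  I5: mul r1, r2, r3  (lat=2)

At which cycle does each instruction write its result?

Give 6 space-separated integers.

I0 add r4: issue@1 deps=(None,None) exec_start@1 write@2
I1 mul r3: issue@2 deps=(None,None) exec_start@2 write@4
I2 mul r1: issue@3 deps=(0,None) exec_start@3 write@5
I3 mul r3: issue@4 deps=(None,2) exec_start@5 write@6
I4 add r1: issue@5 deps=(3,None) exec_start@6 write@7
I5 mul r1: issue@6 deps=(None,3) exec_start@6 write@8

Answer: 2 4 5 6 7 8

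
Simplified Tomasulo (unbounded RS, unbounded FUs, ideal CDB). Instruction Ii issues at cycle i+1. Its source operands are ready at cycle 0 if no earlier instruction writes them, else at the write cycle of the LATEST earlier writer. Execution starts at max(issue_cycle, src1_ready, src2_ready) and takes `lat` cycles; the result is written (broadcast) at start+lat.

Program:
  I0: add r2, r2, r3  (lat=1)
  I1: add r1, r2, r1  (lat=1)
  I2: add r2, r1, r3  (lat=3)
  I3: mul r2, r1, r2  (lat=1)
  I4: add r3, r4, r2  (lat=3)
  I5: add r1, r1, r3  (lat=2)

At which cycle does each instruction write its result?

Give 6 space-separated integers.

Answer: 2 3 6 7 10 12

Derivation:
I0 add r2: issue@1 deps=(None,None) exec_start@1 write@2
I1 add r1: issue@2 deps=(0,None) exec_start@2 write@3
I2 add r2: issue@3 deps=(1,None) exec_start@3 write@6
I3 mul r2: issue@4 deps=(1,2) exec_start@6 write@7
I4 add r3: issue@5 deps=(None,3) exec_start@7 write@10
I5 add r1: issue@6 deps=(1,4) exec_start@10 write@12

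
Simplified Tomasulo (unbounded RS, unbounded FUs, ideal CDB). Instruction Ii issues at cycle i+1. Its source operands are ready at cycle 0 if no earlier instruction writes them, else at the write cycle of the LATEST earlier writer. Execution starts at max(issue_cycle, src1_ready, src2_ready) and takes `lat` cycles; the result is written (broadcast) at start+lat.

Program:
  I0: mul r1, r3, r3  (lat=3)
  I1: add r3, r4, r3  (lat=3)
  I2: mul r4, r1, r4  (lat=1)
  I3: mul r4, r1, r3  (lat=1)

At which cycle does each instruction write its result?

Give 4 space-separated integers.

Answer: 4 5 5 6

Derivation:
I0 mul r1: issue@1 deps=(None,None) exec_start@1 write@4
I1 add r3: issue@2 deps=(None,None) exec_start@2 write@5
I2 mul r4: issue@3 deps=(0,None) exec_start@4 write@5
I3 mul r4: issue@4 deps=(0,1) exec_start@5 write@6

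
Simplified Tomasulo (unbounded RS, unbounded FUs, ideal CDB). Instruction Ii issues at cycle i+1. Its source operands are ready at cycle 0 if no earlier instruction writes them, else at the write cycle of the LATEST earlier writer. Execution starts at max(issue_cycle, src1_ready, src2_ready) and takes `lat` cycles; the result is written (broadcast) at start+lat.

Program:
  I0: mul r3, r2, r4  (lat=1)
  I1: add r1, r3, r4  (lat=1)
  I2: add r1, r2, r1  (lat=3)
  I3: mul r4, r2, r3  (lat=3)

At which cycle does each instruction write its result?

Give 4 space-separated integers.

Answer: 2 3 6 7

Derivation:
I0 mul r3: issue@1 deps=(None,None) exec_start@1 write@2
I1 add r1: issue@2 deps=(0,None) exec_start@2 write@3
I2 add r1: issue@3 deps=(None,1) exec_start@3 write@6
I3 mul r4: issue@4 deps=(None,0) exec_start@4 write@7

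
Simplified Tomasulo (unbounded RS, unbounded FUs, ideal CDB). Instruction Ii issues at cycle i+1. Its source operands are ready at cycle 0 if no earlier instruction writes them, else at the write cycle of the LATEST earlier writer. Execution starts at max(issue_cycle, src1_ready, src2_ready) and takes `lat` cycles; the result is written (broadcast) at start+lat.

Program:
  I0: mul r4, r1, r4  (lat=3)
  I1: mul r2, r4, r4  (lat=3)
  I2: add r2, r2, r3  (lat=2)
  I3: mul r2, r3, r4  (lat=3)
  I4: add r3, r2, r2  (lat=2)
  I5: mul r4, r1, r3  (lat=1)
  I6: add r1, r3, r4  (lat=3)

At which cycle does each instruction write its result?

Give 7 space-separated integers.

Answer: 4 7 9 7 9 10 13

Derivation:
I0 mul r4: issue@1 deps=(None,None) exec_start@1 write@4
I1 mul r2: issue@2 deps=(0,0) exec_start@4 write@7
I2 add r2: issue@3 deps=(1,None) exec_start@7 write@9
I3 mul r2: issue@4 deps=(None,0) exec_start@4 write@7
I4 add r3: issue@5 deps=(3,3) exec_start@7 write@9
I5 mul r4: issue@6 deps=(None,4) exec_start@9 write@10
I6 add r1: issue@7 deps=(4,5) exec_start@10 write@13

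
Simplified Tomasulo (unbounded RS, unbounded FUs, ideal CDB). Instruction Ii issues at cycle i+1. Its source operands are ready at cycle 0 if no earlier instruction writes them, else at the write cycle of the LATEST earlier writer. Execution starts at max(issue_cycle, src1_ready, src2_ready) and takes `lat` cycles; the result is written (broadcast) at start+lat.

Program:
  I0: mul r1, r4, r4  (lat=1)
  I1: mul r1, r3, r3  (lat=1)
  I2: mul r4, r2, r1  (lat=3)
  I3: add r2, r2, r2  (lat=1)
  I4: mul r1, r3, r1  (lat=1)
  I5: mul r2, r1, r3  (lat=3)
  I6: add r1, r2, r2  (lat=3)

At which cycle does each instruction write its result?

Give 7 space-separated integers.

I0 mul r1: issue@1 deps=(None,None) exec_start@1 write@2
I1 mul r1: issue@2 deps=(None,None) exec_start@2 write@3
I2 mul r4: issue@3 deps=(None,1) exec_start@3 write@6
I3 add r2: issue@4 deps=(None,None) exec_start@4 write@5
I4 mul r1: issue@5 deps=(None,1) exec_start@5 write@6
I5 mul r2: issue@6 deps=(4,None) exec_start@6 write@9
I6 add r1: issue@7 deps=(5,5) exec_start@9 write@12

Answer: 2 3 6 5 6 9 12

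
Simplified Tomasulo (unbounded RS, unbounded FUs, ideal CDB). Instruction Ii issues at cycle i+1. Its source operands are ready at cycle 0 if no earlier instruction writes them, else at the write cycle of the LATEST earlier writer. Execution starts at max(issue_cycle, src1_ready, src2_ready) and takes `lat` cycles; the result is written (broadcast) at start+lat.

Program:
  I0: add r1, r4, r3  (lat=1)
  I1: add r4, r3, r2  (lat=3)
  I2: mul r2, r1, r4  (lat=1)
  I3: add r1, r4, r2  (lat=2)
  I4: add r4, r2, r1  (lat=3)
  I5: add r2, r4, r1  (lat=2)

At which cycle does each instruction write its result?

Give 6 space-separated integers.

Answer: 2 5 6 8 11 13

Derivation:
I0 add r1: issue@1 deps=(None,None) exec_start@1 write@2
I1 add r4: issue@2 deps=(None,None) exec_start@2 write@5
I2 mul r2: issue@3 deps=(0,1) exec_start@5 write@6
I3 add r1: issue@4 deps=(1,2) exec_start@6 write@8
I4 add r4: issue@5 deps=(2,3) exec_start@8 write@11
I5 add r2: issue@6 deps=(4,3) exec_start@11 write@13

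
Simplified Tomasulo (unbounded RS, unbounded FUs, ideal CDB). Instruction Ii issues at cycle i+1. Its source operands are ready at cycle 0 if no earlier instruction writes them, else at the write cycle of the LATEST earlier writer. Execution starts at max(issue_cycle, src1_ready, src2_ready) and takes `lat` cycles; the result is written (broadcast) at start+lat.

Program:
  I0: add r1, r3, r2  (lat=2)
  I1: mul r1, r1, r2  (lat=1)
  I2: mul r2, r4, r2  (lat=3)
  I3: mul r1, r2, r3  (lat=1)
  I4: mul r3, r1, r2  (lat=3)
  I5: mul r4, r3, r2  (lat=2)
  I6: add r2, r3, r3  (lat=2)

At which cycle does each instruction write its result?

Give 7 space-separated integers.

Answer: 3 4 6 7 10 12 12

Derivation:
I0 add r1: issue@1 deps=(None,None) exec_start@1 write@3
I1 mul r1: issue@2 deps=(0,None) exec_start@3 write@4
I2 mul r2: issue@3 deps=(None,None) exec_start@3 write@6
I3 mul r1: issue@4 deps=(2,None) exec_start@6 write@7
I4 mul r3: issue@5 deps=(3,2) exec_start@7 write@10
I5 mul r4: issue@6 deps=(4,2) exec_start@10 write@12
I6 add r2: issue@7 deps=(4,4) exec_start@10 write@12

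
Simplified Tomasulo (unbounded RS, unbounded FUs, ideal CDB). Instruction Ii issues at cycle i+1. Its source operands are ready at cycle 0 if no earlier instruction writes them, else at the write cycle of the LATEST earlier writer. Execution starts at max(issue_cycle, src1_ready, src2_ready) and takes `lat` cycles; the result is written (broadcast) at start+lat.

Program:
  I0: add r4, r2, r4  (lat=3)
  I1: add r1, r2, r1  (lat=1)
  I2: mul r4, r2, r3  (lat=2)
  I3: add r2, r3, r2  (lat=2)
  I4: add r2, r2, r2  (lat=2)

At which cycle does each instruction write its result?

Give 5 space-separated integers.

Answer: 4 3 5 6 8

Derivation:
I0 add r4: issue@1 deps=(None,None) exec_start@1 write@4
I1 add r1: issue@2 deps=(None,None) exec_start@2 write@3
I2 mul r4: issue@3 deps=(None,None) exec_start@3 write@5
I3 add r2: issue@4 deps=(None,None) exec_start@4 write@6
I4 add r2: issue@5 deps=(3,3) exec_start@6 write@8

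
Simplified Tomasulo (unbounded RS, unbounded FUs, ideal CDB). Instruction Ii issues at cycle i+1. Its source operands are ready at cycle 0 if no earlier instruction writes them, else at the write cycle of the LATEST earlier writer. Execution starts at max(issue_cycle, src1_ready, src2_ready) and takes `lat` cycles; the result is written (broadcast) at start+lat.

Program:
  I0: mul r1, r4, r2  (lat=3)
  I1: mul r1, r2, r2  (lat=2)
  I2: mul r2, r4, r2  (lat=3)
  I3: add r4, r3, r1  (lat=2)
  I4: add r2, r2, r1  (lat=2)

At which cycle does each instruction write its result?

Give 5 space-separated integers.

Answer: 4 4 6 6 8

Derivation:
I0 mul r1: issue@1 deps=(None,None) exec_start@1 write@4
I1 mul r1: issue@2 deps=(None,None) exec_start@2 write@4
I2 mul r2: issue@3 deps=(None,None) exec_start@3 write@6
I3 add r4: issue@4 deps=(None,1) exec_start@4 write@6
I4 add r2: issue@5 deps=(2,1) exec_start@6 write@8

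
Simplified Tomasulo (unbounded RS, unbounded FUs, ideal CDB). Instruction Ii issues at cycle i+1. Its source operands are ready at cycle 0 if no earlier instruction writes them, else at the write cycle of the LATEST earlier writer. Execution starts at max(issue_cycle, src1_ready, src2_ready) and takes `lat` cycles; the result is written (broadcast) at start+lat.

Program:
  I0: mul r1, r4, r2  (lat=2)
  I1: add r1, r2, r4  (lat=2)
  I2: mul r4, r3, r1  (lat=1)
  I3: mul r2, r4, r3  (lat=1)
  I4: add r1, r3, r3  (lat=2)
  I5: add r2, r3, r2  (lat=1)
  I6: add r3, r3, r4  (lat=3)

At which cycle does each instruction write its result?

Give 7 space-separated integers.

I0 mul r1: issue@1 deps=(None,None) exec_start@1 write@3
I1 add r1: issue@2 deps=(None,None) exec_start@2 write@4
I2 mul r4: issue@3 deps=(None,1) exec_start@4 write@5
I3 mul r2: issue@4 deps=(2,None) exec_start@5 write@6
I4 add r1: issue@5 deps=(None,None) exec_start@5 write@7
I5 add r2: issue@6 deps=(None,3) exec_start@6 write@7
I6 add r3: issue@7 deps=(None,2) exec_start@7 write@10

Answer: 3 4 5 6 7 7 10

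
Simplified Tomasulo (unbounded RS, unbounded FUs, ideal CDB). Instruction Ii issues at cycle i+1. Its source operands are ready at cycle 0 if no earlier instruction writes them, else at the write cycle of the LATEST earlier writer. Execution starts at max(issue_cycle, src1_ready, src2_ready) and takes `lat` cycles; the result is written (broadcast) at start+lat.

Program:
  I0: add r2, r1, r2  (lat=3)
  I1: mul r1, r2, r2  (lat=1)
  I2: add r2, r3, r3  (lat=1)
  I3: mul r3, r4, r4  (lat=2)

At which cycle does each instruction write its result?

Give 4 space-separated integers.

I0 add r2: issue@1 deps=(None,None) exec_start@1 write@4
I1 mul r1: issue@2 deps=(0,0) exec_start@4 write@5
I2 add r2: issue@3 deps=(None,None) exec_start@3 write@4
I3 mul r3: issue@4 deps=(None,None) exec_start@4 write@6

Answer: 4 5 4 6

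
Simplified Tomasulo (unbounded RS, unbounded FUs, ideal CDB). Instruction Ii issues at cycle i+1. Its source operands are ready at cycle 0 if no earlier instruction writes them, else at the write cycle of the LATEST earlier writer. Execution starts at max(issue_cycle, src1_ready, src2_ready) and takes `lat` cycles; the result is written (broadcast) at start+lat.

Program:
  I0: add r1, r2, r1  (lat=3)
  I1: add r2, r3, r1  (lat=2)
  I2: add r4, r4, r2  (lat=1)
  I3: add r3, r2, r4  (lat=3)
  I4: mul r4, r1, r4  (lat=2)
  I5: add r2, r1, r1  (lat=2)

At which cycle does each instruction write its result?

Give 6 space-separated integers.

I0 add r1: issue@1 deps=(None,None) exec_start@1 write@4
I1 add r2: issue@2 deps=(None,0) exec_start@4 write@6
I2 add r4: issue@3 deps=(None,1) exec_start@6 write@7
I3 add r3: issue@4 deps=(1,2) exec_start@7 write@10
I4 mul r4: issue@5 deps=(0,2) exec_start@7 write@9
I5 add r2: issue@6 deps=(0,0) exec_start@6 write@8

Answer: 4 6 7 10 9 8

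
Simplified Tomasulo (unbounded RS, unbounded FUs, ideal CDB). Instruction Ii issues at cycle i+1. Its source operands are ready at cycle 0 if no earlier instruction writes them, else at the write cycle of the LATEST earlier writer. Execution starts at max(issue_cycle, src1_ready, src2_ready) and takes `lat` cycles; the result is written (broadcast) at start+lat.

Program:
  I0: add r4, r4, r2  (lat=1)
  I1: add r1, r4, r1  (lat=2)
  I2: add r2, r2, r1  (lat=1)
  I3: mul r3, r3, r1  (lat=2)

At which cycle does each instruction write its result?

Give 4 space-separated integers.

Answer: 2 4 5 6

Derivation:
I0 add r4: issue@1 deps=(None,None) exec_start@1 write@2
I1 add r1: issue@2 deps=(0,None) exec_start@2 write@4
I2 add r2: issue@3 deps=(None,1) exec_start@4 write@5
I3 mul r3: issue@4 deps=(None,1) exec_start@4 write@6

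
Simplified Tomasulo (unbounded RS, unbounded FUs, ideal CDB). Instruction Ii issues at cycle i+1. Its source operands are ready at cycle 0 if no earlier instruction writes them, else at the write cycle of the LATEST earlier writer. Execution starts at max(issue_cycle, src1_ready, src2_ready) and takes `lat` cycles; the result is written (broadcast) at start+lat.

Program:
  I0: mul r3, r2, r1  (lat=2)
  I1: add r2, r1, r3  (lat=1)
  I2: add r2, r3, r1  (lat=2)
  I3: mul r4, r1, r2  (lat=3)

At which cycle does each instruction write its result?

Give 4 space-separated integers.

I0 mul r3: issue@1 deps=(None,None) exec_start@1 write@3
I1 add r2: issue@2 deps=(None,0) exec_start@3 write@4
I2 add r2: issue@3 deps=(0,None) exec_start@3 write@5
I3 mul r4: issue@4 deps=(None,2) exec_start@5 write@8

Answer: 3 4 5 8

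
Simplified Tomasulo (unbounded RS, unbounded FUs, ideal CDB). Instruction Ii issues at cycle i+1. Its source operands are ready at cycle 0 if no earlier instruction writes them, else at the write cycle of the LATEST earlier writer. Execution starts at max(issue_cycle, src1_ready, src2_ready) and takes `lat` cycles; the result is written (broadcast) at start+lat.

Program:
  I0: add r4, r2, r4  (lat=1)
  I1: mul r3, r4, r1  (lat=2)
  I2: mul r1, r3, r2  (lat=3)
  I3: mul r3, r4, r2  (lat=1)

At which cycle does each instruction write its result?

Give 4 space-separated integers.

I0 add r4: issue@1 deps=(None,None) exec_start@1 write@2
I1 mul r3: issue@2 deps=(0,None) exec_start@2 write@4
I2 mul r1: issue@3 deps=(1,None) exec_start@4 write@7
I3 mul r3: issue@4 deps=(0,None) exec_start@4 write@5

Answer: 2 4 7 5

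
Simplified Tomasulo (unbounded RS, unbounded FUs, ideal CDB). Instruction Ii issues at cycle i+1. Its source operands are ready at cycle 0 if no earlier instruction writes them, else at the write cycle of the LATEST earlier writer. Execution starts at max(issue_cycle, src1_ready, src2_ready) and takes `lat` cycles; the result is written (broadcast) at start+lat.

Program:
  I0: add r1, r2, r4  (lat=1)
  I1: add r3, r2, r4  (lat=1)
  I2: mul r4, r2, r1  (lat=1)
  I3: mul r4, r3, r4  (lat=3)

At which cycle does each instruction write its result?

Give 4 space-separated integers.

I0 add r1: issue@1 deps=(None,None) exec_start@1 write@2
I1 add r3: issue@2 deps=(None,None) exec_start@2 write@3
I2 mul r4: issue@3 deps=(None,0) exec_start@3 write@4
I3 mul r4: issue@4 deps=(1,2) exec_start@4 write@7

Answer: 2 3 4 7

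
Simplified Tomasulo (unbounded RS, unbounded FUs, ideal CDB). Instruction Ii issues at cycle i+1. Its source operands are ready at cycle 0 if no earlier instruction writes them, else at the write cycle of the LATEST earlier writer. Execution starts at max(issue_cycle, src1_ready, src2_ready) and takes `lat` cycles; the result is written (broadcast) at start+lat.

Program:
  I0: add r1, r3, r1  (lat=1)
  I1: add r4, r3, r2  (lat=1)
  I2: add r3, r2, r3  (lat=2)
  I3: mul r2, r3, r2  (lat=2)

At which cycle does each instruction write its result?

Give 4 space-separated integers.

Answer: 2 3 5 7

Derivation:
I0 add r1: issue@1 deps=(None,None) exec_start@1 write@2
I1 add r4: issue@2 deps=(None,None) exec_start@2 write@3
I2 add r3: issue@3 deps=(None,None) exec_start@3 write@5
I3 mul r2: issue@4 deps=(2,None) exec_start@5 write@7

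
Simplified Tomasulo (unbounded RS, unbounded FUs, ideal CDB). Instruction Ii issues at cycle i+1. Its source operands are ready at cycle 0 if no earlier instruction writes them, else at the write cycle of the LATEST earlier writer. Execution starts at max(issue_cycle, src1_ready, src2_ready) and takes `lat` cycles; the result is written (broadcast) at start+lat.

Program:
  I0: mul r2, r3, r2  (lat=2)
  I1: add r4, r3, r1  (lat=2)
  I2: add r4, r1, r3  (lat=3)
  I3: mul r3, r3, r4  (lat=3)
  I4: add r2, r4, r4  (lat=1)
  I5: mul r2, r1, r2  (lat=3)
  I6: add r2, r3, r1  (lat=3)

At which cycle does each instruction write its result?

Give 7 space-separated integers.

I0 mul r2: issue@1 deps=(None,None) exec_start@1 write@3
I1 add r4: issue@2 deps=(None,None) exec_start@2 write@4
I2 add r4: issue@3 deps=(None,None) exec_start@3 write@6
I3 mul r3: issue@4 deps=(None,2) exec_start@6 write@9
I4 add r2: issue@5 deps=(2,2) exec_start@6 write@7
I5 mul r2: issue@6 deps=(None,4) exec_start@7 write@10
I6 add r2: issue@7 deps=(3,None) exec_start@9 write@12

Answer: 3 4 6 9 7 10 12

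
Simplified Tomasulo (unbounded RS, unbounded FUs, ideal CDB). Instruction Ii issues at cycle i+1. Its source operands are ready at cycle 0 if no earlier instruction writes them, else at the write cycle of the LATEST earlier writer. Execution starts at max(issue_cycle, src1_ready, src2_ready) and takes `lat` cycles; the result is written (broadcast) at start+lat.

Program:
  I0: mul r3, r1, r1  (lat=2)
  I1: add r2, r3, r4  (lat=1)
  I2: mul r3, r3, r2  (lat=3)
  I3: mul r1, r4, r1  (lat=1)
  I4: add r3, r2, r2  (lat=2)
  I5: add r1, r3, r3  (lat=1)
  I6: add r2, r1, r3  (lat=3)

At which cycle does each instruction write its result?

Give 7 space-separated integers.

Answer: 3 4 7 5 7 8 11

Derivation:
I0 mul r3: issue@1 deps=(None,None) exec_start@1 write@3
I1 add r2: issue@2 deps=(0,None) exec_start@3 write@4
I2 mul r3: issue@3 deps=(0,1) exec_start@4 write@7
I3 mul r1: issue@4 deps=(None,None) exec_start@4 write@5
I4 add r3: issue@5 deps=(1,1) exec_start@5 write@7
I5 add r1: issue@6 deps=(4,4) exec_start@7 write@8
I6 add r2: issue@7 deps=(5,4) exec_start@8 write@11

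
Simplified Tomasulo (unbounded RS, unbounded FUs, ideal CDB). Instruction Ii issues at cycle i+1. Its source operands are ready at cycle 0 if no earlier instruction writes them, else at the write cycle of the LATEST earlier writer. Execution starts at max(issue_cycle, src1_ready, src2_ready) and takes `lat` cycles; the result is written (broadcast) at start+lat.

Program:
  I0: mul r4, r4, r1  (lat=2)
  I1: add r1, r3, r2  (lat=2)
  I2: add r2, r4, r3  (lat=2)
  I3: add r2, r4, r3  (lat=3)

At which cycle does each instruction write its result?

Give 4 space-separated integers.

I0 mul r4: issue@1 deps=(None,None) exec_start@1 write@3
I1 add r1: issue@2 deps=(None,None) exec_start@2 write@4
I2 add r2: issue@3 deps=(0,None) exec_start@3 write@5
I3 add r2: issue@4 deps=(0,None) exec_start@4 write@7

Answer: 3 4 5 7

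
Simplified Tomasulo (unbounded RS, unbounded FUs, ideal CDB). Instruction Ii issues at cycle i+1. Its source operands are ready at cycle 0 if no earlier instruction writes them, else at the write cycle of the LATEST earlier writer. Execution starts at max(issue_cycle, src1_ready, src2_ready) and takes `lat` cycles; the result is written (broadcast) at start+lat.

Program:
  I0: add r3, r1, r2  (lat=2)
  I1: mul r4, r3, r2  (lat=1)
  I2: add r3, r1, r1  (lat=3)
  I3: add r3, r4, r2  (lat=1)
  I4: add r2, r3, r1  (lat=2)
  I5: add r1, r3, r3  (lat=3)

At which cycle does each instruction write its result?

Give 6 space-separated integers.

Answer: 3 4 6 5 7 9

Derivation:
I0 add r3: issue@1 deps=(None,None) exec_start@1 write@3
I1 mul r4: issue@2 deps=(0,None) exec_start@3 write@4
I2 add r3: issue@3 deps=(None,None) exec_start@3 write@6
I3 add r3: issue@4 deps=(1,None) exec_start@4 write@5
I4 add r2: issue@5 deps=(3,None) exec_start@5 write@7
I5 add r1: issue@6 deps=(3,3) exec_start@6 write@9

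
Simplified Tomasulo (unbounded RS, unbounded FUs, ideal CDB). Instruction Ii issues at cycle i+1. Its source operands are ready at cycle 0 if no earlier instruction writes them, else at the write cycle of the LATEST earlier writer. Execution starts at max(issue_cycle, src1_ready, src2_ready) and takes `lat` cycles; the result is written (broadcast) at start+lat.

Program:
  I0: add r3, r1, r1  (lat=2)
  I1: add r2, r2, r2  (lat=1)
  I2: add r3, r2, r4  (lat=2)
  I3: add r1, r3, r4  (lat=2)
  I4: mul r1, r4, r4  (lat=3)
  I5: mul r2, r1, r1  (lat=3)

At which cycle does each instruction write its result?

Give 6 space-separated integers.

I0 add r3: issue@1 deps=(None,None) exec_start@1 write@3
I1 add r2: issue@2 deps=(None,None) exec_start@2 write@3
I2 add r3: issue@3 deps=(1,None) exec_start@3 write@5
I3 add r1: issue@4 deps=(2,None) exec_start@5 write@7
I4 mul r1: issue@5 deps=(None,None) exec_start@5 write@8
I5 mul r2: issue@6 deps=(4,4) exec_start@8 write@11

Answer: 3 3 5 7 8 11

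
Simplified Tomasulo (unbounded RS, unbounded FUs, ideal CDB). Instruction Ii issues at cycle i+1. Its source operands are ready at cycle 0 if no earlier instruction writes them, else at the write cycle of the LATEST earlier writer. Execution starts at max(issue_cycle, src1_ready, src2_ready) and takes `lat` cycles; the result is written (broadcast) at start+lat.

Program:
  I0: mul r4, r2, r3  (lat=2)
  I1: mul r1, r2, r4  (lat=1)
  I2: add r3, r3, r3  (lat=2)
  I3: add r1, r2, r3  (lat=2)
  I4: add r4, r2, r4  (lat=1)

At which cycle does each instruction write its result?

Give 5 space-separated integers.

Answer: 3 4 5 7 6

Derivation:
I0 mul r4: issue@1 deps=(None,None) exec_start@1 write@3
I1 mul r1: issue@2 deps=(None,0) exec_start@3 write@4
I2 add r3: issue@3 deps=(None,None) exec_start@3 write@5
I3 add r1: issue@4 deps=(None,2) exec_start@5 write@7
I4 add r4: issue@5 deps=(None,0) exec_start@5 write@6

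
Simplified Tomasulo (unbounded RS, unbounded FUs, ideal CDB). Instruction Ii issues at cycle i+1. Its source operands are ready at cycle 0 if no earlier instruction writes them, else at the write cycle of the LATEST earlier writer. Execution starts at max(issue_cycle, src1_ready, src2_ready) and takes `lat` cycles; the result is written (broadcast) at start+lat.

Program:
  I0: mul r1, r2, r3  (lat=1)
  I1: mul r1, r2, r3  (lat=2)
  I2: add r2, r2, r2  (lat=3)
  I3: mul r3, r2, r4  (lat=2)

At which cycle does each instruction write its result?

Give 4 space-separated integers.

Answer: 2 4 6 8

Derivation:
I0 mul r1: issue@1 deps=(None,None) exec_start@1 write@2
I1 mul r1: issue@2 deps=(None,None) exec_start@2 write@4
I2 add r2: issue@3 deps=(None,None) exec_start@3 write@6
I3 mul r3: issue@4 deps=(2,None) exec_start@6 write@8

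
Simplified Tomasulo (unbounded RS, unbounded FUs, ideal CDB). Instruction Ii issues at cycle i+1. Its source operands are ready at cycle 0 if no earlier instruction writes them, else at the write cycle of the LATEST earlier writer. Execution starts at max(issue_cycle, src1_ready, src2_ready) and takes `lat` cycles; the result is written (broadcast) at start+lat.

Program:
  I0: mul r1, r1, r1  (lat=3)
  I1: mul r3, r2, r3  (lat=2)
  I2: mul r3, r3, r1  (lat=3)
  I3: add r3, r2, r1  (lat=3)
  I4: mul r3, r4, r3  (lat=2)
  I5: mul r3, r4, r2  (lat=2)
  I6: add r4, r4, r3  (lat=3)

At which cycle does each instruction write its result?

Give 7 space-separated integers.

I0 mul r1: issue@1 deps=(None,None) exec_start@1 write@4
I1 mul r3: issue@2 deps=(None,None) exec_start@2 write@4
I2 mul r3: issue@3 deps=(1,0) exec_start@4 write@7
I3 add r3: issue@4 deps=(None,0) exec_start@4 write@7
I4 mul r3: issue@5 deps=(None,3) exec_start@7 write@9
I5 mul r3: issue@6 deps=(None,None) exec_start@6 write@8
I6 add r4: issue@7 deps=(None,5) exec_start@8 write@11

Answer: 4 4 7 7 9 8 11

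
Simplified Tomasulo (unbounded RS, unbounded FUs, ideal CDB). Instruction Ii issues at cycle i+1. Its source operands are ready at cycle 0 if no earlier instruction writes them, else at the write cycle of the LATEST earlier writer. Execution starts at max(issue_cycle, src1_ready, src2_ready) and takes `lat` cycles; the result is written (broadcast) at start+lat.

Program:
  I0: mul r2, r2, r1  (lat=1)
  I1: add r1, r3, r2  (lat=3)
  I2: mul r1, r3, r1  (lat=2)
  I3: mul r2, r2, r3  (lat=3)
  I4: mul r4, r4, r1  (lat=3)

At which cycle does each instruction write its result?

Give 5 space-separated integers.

I0 mul r2: issue@1 deps=(None,None) exec_start@1 write@2
I1 add r1: issue@2 deps=(None,0) exec_start@2 write@5
I2 mul r1: issue@3 deps=(None,1) exec_start@5 write@7
I3 mul r2: issue@4 deps=(0,None) exec_start@4 write@7
I4 mul r4: issue@5 deps=(None,2) exec_start@7 write@10

Answer: 2 5 7 7 10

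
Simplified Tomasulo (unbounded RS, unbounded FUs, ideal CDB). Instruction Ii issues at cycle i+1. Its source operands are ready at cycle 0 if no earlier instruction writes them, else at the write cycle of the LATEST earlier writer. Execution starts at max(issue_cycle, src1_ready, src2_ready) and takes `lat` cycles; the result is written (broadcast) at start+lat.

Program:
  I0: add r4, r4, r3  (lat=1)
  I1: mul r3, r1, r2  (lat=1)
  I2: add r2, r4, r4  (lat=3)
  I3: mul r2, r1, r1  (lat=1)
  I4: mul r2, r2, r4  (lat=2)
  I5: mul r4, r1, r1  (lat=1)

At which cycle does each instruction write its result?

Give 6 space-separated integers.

Answer: 2 3 6 5 7 7

Derivation:
I0 add r4: issue@1 deps=(None,None) exec_start@1 write@2
I1 mul r3: issue@2 deps=(None,None) exec_start@2 write@3
I2 add r2: issue@3 deps=(0,0) exec_start@3 write@6
I3 mul r2: issue@4 deps=(None,None) exec_start@4 write@5
I4 mul r2: issue@5 deps=(3,0) exec_start@5 write@7
I5 mul r4: issue@6 deps=(None,None) exec_start@6 write@7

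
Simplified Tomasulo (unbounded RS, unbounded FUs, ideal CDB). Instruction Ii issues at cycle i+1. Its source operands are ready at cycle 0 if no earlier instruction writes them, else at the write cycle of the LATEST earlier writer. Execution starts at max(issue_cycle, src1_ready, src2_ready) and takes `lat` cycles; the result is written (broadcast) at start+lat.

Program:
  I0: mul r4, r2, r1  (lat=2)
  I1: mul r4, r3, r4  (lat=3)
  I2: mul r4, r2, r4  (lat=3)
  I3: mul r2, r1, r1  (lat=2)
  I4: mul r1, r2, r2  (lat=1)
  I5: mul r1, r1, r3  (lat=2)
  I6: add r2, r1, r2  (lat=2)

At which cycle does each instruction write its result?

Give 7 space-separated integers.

Answer: 3 6 9 6 7 9 11

Derivation:
I0 mul r4: issue@1 deps=(None,None) exec_start@1 write@3
I1 mul r4: issue@2 deps=(None,0) exec_start@3 write@6
I2 mul r4: issue@3 deps=(None,1) exec_start@6 write@9
I3 mul r2: issue@4 deps=(None,None) exec_start@4 write@6
I4 mul r1: issue@5 deps=(3,3) exec_start@6 write@7
I5 mul r1: issue@6 deps=(4,None) exec_start@7 write@9
I6 add r2: issue@7 deps=(5,3) exec_start@9 write@11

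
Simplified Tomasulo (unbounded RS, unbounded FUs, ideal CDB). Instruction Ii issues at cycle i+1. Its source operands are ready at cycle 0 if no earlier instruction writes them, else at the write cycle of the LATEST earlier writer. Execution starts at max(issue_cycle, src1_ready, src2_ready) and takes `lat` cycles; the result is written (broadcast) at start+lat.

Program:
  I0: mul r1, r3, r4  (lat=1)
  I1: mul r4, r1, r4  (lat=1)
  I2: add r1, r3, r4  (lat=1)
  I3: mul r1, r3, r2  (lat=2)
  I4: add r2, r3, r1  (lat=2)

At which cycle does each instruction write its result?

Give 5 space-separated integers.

I0 mul r1: issue@1 deps=(None,None) exec_start@1 write@2
I1 mul r4: issue@2 deps=(0,None) exec_start@2 write@3
I2 add r1: issue@3 deps=(None,1) exec_start@3 write@4
I3 mul r1: issue@4 deps=(None,None) exec_start@4 write@6
I4 add r2: issue@5 deps=(None,3) exec_start@6 write@8

Answer: 2 3 4 6 8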